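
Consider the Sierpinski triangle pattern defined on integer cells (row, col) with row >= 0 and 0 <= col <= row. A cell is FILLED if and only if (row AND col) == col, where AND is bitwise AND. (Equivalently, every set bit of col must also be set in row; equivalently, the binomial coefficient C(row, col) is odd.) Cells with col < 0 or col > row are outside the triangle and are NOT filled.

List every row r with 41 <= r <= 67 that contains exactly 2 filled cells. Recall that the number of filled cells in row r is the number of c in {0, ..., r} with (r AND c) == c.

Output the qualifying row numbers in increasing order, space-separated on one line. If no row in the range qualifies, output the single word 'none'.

Answer: 64

Derivation:
Row r has 2^popcount(r) filled cells, so we need popcount(r) = log2(2) = 1.
Scan r = 41..67 and keep those with exactly 1 one-bits:
r=41=101001 popcount=3 -> skip
r=42=101010 popcount=3 -> skip
r=43=101011 popcount=4 -> skip
r=44=101100 popcount=3 -> skip
r=45=101101 popcount=4 -> skip
r=46=101110 popcount=4 -> skip
r=47=101111 popcount=5 -> skip
r=48=110000 popcount=2 -> skip
r=49=110001 popcount=3 -> skip
r=50=110010 popcount=3 -> skip
r=51=110011 popcount=4 -> skip
r=52=110100 popcount=3 -> skip
r=53=110101 popcount=4 -> skip
r=54=110110 popcount=4 -> skip
r=55=110111 popcount=5 -> skip
r=56=111000 popcount=3 -> skip
r=57=111001 popcount=4 -> skip
r=58=111010 popcount=4 -> skip
r=59=111011 popcount=5 -> skip
r=60=111100 popcount=4 -> skip
r=61=111101 popcount=5 -> skip
r=62=111110 popcount=5 -> skip
r=63=111111 popcount=6 -> skip
r=64=1000000 popcount=1 -> KEEP
r=65=1000001 popcount=2 -> skip
r=66=1000010 popcount=2 -> skip
r=67=1000011 popcount=3 -> skip
Kept rows: 64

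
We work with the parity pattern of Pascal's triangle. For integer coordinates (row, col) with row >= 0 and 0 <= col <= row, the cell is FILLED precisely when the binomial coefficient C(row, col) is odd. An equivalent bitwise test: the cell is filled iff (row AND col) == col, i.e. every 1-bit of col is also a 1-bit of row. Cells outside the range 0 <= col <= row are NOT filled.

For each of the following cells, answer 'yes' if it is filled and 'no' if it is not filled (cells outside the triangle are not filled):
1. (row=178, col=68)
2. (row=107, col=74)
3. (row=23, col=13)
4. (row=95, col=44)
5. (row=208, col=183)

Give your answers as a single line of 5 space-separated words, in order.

(178,68): row=0b10110010, col=0b1000100, row AND col = 0b0 = 0; 0 != 68 -> empty
(107,74): row=0b1101011, col=0b1001010, row AND col = 0b1001010 = 74; 74 == 74 -> filled
(23,13): row=0b10111, col=0b1101, row AND col = 0b101 = 5; 5 != 13 -> empty
(95,44): row=0b1011111, col=0b101100, row AND col = 0b1100 = 12; 12 != 44 -> empty
(208,183): row=0b11010000, col=0b10110111, row AND col = 0b10010000 = 144; 144 != 183 -> empty

Answer: no yes no no no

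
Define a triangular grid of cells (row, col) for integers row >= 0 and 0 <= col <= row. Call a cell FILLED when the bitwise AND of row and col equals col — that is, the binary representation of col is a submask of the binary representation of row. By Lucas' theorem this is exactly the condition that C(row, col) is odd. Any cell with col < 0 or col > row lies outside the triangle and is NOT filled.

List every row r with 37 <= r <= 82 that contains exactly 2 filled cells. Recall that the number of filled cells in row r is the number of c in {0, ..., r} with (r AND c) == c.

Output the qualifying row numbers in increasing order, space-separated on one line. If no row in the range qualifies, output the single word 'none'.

Answer: 64

Derivation:
Row r has 2^popcount(r) filled cells, so we need popcount(r) = log2(2) = 1.
Scan r = 37..82 and keep those with exactly 1 one-bits:
r=37=100101 popcount=3 -> skip
r=38=100110 popcount=3 -> skip
r=39=100111 popcount=4 -> skip
r=40=101000 popcount=2 -> skip
r=41=101001 popcount=3 -> skip
r=42=101010 popcount=3 -> skip
r=43=101011 popcount=4 -> skip
r=44=101100 popcount=3 -> skip
r=45=101101 popcount=4 -> skip
r=46=101110 popcount=4 -> skip
r=47=101111 popcount=5 -> skip
r=48=110000 popcount=2 -> skip
r=49=110001 popcount=3 -> skip
r=50=110010 popcount=3 -> skip
r=51=110011 popcount=4 -> skip
r=52=110100 popcount=3 -> skip
r=53=110101 popcount=4 -> skip
r=54=110110 popcount=4 -> skip
r=55=110111 popcount=5 -> skip
r=56=111000 popcount=3 -> skip
r=57=111001 popcount=4 -> skip
r=58=111010 popcount=4 -> skip
r=59=111011 popcount=5 -> skip
r=60=111100 popcount=4 -> skip
r=61=111101 popcount=5 -> skip
r=62=111110 popcount=5 -> skip
r=63=111111 popcount=6 -> skip
r=64=1000000 popcount=1 -> KEEP
r=65=1000001 popcount=2 -> skip
r=66=1000010 popcount=2 -> skip
r=67=1000011 popcount=3 -> skip
r=68=1000100 popcount=2 -> skip
r=69=1000101 popcount=3 -> skip
r=70=1000110 popcount=3 -> skip
r=71=1000111 popcount=4 -> skip
r=72=1001000 popcount=2 -> skip
r=73=1001001 popcount=3 -> skip
r=74=1001010 popcount=3 -> skip
r=75=1001011 popcount=4 -> skip
r=76=1001100 popcount=3 -> skip
r=77=1001101 popcount=4 -> skip
r=78=1001110 popcount=4 -> skip
r=79=1001111 popcount=5 -> skip
r=80=1010000 popcount=2 -> skip
r=81=1010001 popcount=3 -> skip
r=82=1010010 popcount=3 -> skip
Kept rows: 64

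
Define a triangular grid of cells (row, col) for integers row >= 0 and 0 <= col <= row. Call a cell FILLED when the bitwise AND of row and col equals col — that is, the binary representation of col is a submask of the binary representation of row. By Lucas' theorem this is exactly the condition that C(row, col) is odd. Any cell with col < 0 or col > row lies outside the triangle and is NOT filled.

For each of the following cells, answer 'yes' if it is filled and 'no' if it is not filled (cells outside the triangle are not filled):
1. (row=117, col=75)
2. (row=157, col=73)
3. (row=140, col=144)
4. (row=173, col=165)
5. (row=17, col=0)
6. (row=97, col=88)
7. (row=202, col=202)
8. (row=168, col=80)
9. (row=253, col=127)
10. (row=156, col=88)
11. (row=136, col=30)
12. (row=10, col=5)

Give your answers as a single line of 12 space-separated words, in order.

(117,75): row=0b1110101, col=0b1001011, row AND col = 0b1000001 = 65; 65 != 75 -> empty
(157,73): row=0b10011101, col=0b1001001, row AND col = 0b1001 = 9; 9 != 73 -> empty
(140,144): col outside [0, 140] -> not filled
(173,165): row=0b10101101, col=0b10100101, row AND col = 0b10100101 = 165; 165 == 165 -> filled
(17,0): row=0b10001, col=0b0, row AND col = 0b0 = 0; 0 == 0 -> filled
(97,88): row=0b1100001, col=0b1011000, row AND col = 0b1000000 = 64; 64 != 88 -> empty
(202,202): row=0b11001010, col=0b11001010, row AND col = 0b11001010 = 202; 202 == 202 -> filled
(168,80): row=0b10101000, col=0b1010000, row AND col = 0b0 = 0; 0 != 80 -> empty
(253,127): row=0b11111101, col=0b1111111, row AND col = 0b1111101 = 125; 125 != 127 -> empty
(156,88): row=0b10011100, col=0b1011000, row AND col = 0b11000 = 24; 24 != 88 -> empty
(136,30): row=0b10001000, col=0b11110, row AND col = 0b1000 = 8; 8 != 30 -> empty
(10,5): row=0b1010, col=0b101, row AND col = 0b0 = 0; 0 != 5 -> empty

Answer: no no no yes yes no yes no no no no no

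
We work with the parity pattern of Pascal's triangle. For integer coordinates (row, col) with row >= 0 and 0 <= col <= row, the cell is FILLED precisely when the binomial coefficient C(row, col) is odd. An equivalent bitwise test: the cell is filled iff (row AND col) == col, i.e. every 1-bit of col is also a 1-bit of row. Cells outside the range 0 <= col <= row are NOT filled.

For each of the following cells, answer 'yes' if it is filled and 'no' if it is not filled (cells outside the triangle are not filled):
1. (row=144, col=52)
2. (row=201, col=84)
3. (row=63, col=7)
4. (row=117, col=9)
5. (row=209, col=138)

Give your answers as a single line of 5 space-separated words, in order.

Answer: no no yes no no

Derivation:
(144,52): row=0b10010000, col=0b110100, row AND col = 0b10000 = 16; 16 != 52 -> empty
(201,84): row=0b11001001, col=0b1010100, row AND col = 0b1000000 = 64; 64 != 84 -> empty
(63,7): row=0b111111, col=0b111, row AND col = 0b111 = 7; 7 == 7 -> filled
(117,9): row=0b1110101, col=0b1001, row AND col = 0b1 = 1; 1 != 9 -> empty
(209,138): row=0b11010001, col=0b10001010, row AND col = 0b10000000 = 128; 128 != 138 -> empty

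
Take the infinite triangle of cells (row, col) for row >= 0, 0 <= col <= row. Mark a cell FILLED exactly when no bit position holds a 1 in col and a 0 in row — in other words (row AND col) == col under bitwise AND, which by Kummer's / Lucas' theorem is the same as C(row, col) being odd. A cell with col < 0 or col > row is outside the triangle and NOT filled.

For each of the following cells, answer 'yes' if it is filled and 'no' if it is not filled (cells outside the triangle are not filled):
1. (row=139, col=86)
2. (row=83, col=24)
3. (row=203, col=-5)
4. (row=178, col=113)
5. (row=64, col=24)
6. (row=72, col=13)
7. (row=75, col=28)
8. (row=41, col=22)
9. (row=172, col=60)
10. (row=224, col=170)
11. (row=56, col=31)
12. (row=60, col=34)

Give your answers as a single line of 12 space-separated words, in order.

(139,86): row=0b10001011, col=0b1010110, row AND col = 0b10 = 2; 2 != 86 -> empty
(83,24): row=0b1010011, col=0b11000, row AND col = 0b10000 = 16; 16 != 24 -> empty
(203,-5): col outside [0, 203] -> not filled
(178,113): row=0b10110010, col=0b1110001, row AND col = 0b110000 = 48; 48 != 113 -> empty
(64,24): row=0b1000000, col=0b11000, row AND col = 0b0 = 0; 0 != 24 -> empty
(72,13): row=0b1001000, col=0b1101, row AND col = 0b1000 = 8; 8 != 13 -> empty
(75,28): row=0b1001011, col=0b11100, row AND col = 0b1000 = 8; 8 != 28 -> empty
(41,22): row=0b101001, col=0b10110, row AND col = 0b0 = 0; 0 != 22 -> empty
(172,60): row=0b10101100, col=0b111100, row AND col = 0b101100 = 44; 44 != 60 -> empty
(224,170): row=0b11100000, col=0b10101010, row AND col = 0b10100000 = 160; 160 != 170 -> empty
(56,31): row=0b111000, col=0b11111, row AND col = 0b11000 = 24; 24 != 31 -> empty
(60,34): row=0b111100, col=0b100010, row AND col = 0b100000 = 32; 32 != 34 -> empty

Answer: no no no no no no no no no no no no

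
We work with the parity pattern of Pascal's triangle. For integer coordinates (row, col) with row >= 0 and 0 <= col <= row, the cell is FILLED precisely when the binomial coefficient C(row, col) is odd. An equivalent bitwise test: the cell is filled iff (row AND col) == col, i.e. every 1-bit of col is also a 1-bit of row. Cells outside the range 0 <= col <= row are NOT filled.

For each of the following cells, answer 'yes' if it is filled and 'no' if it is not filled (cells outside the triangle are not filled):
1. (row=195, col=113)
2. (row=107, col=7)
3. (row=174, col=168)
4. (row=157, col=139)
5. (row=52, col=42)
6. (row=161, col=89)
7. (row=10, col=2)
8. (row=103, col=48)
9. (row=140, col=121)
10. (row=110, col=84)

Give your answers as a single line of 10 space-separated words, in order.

(195,113): row=0b11000011, col=0b1110001, row AND col = 0b1000001 = 65; 65 != 113 -> empty
(107,7): row=0b1101011, col=0b111, row AND col = 0b11 = 3; 3 != 7 -> empty
(174,168): row=0b10101110, col=0b10101000, row AND col = 0b10101000 = 168; 168 == 168 -> filled
(157,139): row=0b10011101, col=0b10001011, row AND col = 0b10001001 = 137; 137 != 139 -> empty
(52,42): row=0b110100, col=0b101010, row AND col = 0b100000 = 32; 32 != 42 -> empty
(161,89): row=0b10100001, col=0b1011001, row AND col = 0b1 = 1; 1 != 89 -> empty
(10,2): row=0b1010, col=0b10, row AND col = 0b10 = 2; 2 == 2 -> filled
(103,48): row=0b1100111, col=0b110000, row AND col = 0b100000 = 32; 32 != 48 -> empty
(140,121): row=0b10001100, col=0b1111001, row AND col = 0b1000 = 8; 8 != 121 -> empty
(110,84): row=0b1101110, col=0b1010100, row AND col = 0b1000100 = 68; 68 != 84 -> empty

Answer: no no yes no no no yes no no no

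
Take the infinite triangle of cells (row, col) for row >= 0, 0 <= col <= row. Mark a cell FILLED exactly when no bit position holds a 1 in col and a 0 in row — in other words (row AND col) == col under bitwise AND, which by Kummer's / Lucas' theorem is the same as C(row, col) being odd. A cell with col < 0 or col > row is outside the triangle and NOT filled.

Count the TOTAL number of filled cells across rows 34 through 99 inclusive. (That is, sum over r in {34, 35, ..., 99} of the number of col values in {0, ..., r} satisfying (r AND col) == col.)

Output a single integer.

r34=100010 pc2: +4 =4
r35=100011 pc3: +8 =12
r36=100100 pc2: +4 =16
r37=100101 pc3: +8 =24
r38=100110 pc3: +8 =32
r39=100111 pc4: +16 =48
r40=101000 pc2: +4 =52
r41=101001 pc3: +8 =60
r42=101010 pc3: +8 =68
r43=101011 pc4: +16 =84
r44=101100 pc3: +8 =92
r45=101101 pc4: +16 =108
r46=101110 pc4: +16 =124
r47=101111 pc5: +32 =156
r48=110000 pc2: +4 =160
r49=110001 pc3: +8 =168
r50=110010 pc3: +8 =176
r51=110011 pc4: +16 =192
r52=110100 pc3: +8 =200
r53=110101 pc4: +16 =216
r54=110110 pc4: +16 =232
r55=110111 pc5: +32 =264
r56=111000 pc3: +8 =272
r57=111001 pc4: +16 =288
r58=111010 pc4: +16 =304
r59=111011 pc5: +32 =336
r60=111100 pc4: +16 =352
r61=111101 pc5: +32 =384
r62=111110 pc5: +32 =416
r63=111111 pc6: +64 =480
r64=1000000 pc1: +2 =482
r65=1000001 pc2: +4 =486
r66=1000010 pc2: +4 =490
r67=1000011 pc3: +8 =498
r68=1000100 pc2: +4 =502
r69=1000101 pc3: +8 =510
r70=1000110 pc3: +8 =518
r71=1000111 pc4: +16 =534
r72=1001000 pc2: +4 =538
r73=1001001 pc3: +8 =546
r74=1001010 pc3: +8 =554
r75=1001011 pc4: +16 =570
r76=1001100 pc3: +8 =578
r77=1001101 pc4: +16 =594
r78=1001110 pc4: +16 =610
r79=1001111 pc5: +32 =642
r80=1010000 pc2: +4 =646
r81=1010001 pc3: +8 =654
r82=1010010 pc3: +8 =662
r83=1010011 pc4: +16 =678
r84=1010100 pc3: +8 =686
r85=1010101 pc4: +16 =702
r86=1010110 pc4: +16 =718
r87=1010111 pc5: +32 =750
r88=1011000 pc3: +8 =758
r89=1011001 pc4: +16 =774
r90=1011010 pc4: +16 =790
r91=1011011 pc5: +32 =822
r92=1011100 pc4: +16 =838
r93=1011101 pc5: +32 =870
r94=1011110 pc5: +32 =902
r95=1011111 pc6: +64 =966
r96=1100000 pc2: +4 =970
r97=1100001 pc3: +8 =978
r98=1100010 pc3: +8 =986
r99=1100011 pc4: +16 =1002

Answer: 1002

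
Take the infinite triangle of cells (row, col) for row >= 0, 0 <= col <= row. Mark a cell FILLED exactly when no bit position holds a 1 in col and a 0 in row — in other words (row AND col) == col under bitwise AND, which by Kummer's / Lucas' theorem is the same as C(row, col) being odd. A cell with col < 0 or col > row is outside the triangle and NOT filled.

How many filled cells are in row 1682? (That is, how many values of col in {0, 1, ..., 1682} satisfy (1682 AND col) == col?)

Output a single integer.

Answer: 32

Derivation:
1682 in binary = 11010010010
popcount(1682) = number of 1-bits in 11010010010 = 5
A col c satisfies (1682 AND c) == c iff every set bit of c is also set in 1682; each of the 5 set bits of 1682 can independently be on or off in c.
count = 2^5 = 32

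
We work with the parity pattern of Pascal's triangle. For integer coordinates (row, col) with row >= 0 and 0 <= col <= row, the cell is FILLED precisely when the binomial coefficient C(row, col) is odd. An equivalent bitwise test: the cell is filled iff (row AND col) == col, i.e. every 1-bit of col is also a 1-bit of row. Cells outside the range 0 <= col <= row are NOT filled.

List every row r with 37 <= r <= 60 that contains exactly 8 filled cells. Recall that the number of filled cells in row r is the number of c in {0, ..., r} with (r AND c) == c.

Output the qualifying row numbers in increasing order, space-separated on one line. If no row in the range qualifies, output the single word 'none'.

Row r has 2^popcount(r) filled cells, so we need popcount(r) = log2(8) = 3.
Scan r = 37..60 and keep those with exactly 3 one-bits:
r=37=100101 popcount=3 -> KEEP
r=38=100110 popcount=3 -> KEEP
r=39=100111 popcount=4 -> skip
r=40=101000 popcount=2 -> skip
r=41=101001 popcount=3 -> KEEP
r=42=101010 popcount=3 -> KEEP
r=43=101011 popcount=4 -> skip
r=44=101100 popcount=3 -> KEEP
r=45=101101 popcount=4 -> skip
r=46=101110 popcount=4 -> skip
r=47=101111 popcount=5 -> skip
r=48=110000 popcount=2 -> skip
r=49=110001 popcount=3 -> KEEP
r=50=110010 popcount=3 -> KEEP
r=51=110011 popcount=4 -> skip
r=52=110100 popcount=3 -> KEEP
r=53=110101 popcount=4 -> skip
r=54=110110 popcount=4 -> skip
r=55=110111 popcount=5 -> skip
r=56=111000 popcount=3 -> KEEP
r=57=111001 popcount=4 -> skip
r=58=111010 popcount=4 -> skip
r=59=111011 popcount=5 -> skip
r=60=111100 popcount=4 -> skip
Kept rows: 37 38 41 42 44 49 50 52 56

Answer: 37 38 41 42 44 49 50 52 56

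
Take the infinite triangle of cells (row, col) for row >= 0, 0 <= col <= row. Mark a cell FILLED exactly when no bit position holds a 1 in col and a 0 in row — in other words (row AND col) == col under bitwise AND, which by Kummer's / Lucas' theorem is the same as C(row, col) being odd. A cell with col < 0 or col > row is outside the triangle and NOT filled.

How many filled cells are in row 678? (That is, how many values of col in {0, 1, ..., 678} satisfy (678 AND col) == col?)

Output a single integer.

678 in binary = 1010100110
popcount(678) = number of 1-bits in 1010100110 = 5
A col c satisfies (678 AND c) == c iff every set bit of c is also set in 678; each of the 5 set bits of 678 can independently be on or off in c.
count = 2^5 = 32

Answer: 32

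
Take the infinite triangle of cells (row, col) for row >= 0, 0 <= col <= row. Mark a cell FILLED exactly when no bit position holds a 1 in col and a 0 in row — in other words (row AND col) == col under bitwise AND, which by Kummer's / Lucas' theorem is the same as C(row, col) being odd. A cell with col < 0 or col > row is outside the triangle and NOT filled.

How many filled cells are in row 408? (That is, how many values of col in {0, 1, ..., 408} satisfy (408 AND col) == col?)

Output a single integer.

Answer: 16

Derivation:
408 in binary = 110011000
popcount(408) = number of 1-bits in 110011000 = 4
A col c satisfies (408 AND c) == c iff every set bit of c is also set in 408; each of the 4 set bits of 408 can independently be on or off in c.
count = 2^4 = 16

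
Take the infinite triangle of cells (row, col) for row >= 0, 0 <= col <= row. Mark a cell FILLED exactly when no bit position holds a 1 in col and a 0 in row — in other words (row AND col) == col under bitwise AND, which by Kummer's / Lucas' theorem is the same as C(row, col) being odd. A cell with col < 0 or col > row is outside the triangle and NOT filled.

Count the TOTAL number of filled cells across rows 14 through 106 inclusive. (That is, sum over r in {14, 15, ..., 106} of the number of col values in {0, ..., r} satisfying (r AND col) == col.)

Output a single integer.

Answer: 1306

Derivation:
r14=1110 pc3: +8 =8
r15=1111 pc4: +16 =24
r16=10000 pc1: +2 =26
r17=10001 pc2: +4 =30
r18=10010 pc2: +4 =34
r19=10011 pc3: +8 =42
r20=10100 pc2: +4 =46
r21=10101 pc3: +8 =54
r22=10110 pc3: +8 =62
r23=10111 pc4: +16 =78
r24=11000 pc2: +4 =82
r25=11001 pc3: +8 =90
r26=11010 pc3: +8 =98
r27=11011 pc4: +16 =114
r28=11100 pc3: +8 =122
r29=11101 pc4: +16 =138
r30=11110 pc4: +16 =154
r31=11111 pc5: +32 =186
r32=100000 pc1: +2 =188
r33=100001 pc2: +4 =192
r34=100010 pc2: +4 =196
r35=100011 pc3: +8 =204
r36=100100 pc2: +4 =208
r37=100101 pc3: +8 =216
r38=100110 pc3: +8 =224
r39=100111 pc4: +16 =240
r40=101000 pc2: +4 =244
r41=101001 pc3: +8 =252
r42=101010 pc3: +8 =260
r43=101011 pc4: +16 =276
r44=101100 pc3: +8 =284
r45=101101 pc4: +16 =300
r46=101110 pc4: +16 =316
r47=101111 pc5: +32 =348
r48=110000 pc2: +4 =352
r49=110001 pc3: +8 =360
r50=110010 pc3: +8 =368
r51=110011 pc4: +16 =384
r52=110100 pc3: +8 =392
r53=110101 pc4: +16 =408
r54=110110 pc4: +16 =424
r55=110111 pc5: +32 =456
r56=111000 pc3: +8 =464
r57=111001 pc4: +16 =480
r58=111010 pc4: +16 =496
r59=111011 pc5: +32 =528
r60=111100 pc4: +16 =544
r61=111101 pc5: +32 =576
r62=111110 pc5: +32 =608
r63=111111 pc6: +64 =672
r64=1000000 pc1: +2 =674
r65=1000001 pc2: +4 =678
r66=1000010 pc2: +4 =682
r67=1000011 pc3: +8 =690
r68=1000100 pc2: +4 =694
r69=1000101 pc3: +8 =702
r70=1000110 pc3: +8 =710
r71=1000111 pc4: +16 =726
r72=1001000 pc2: +4 =730
r73=1001001 pc3: +8 =738
r74=1001010 pc3: +8 =746
r75=1001011 pc4: +16 =762
r76=1001100 pc3: +8 =770
r77=1001101 pc4: +16 =786
r78=1001110 pc4: +16 =802
r79=1001111 pc5: +32 =834
r80=1010000 pc2: +4 =838
r81=1010001 pc3: +8 =846
r82=1010010 pc3: +8 =854
r83=1010011 pc4: +16 =870
r84=1010100 pc3: +8 =878
r85=1010101 pc4: +16 =894
r86=1010110 pc4: +16 =910
r87=1010111 pc5: +32 =942
r88=1011000 pc3: +8 =950
r89=1011001 pc4: +16 =966
r90=1011010 pc4: +16 =982
r91=1011011 pc5: +32 =1014
r92=1011100 pc4: +16 =1030
r93=1011101 pc5: +32 =1062
r94=1011110 pc5: +32 =1094
r95=1011111 pc6: +64 =1158
r96=1100000 pc2: +4 =1162
r97=1100001 pc3: +8 =1170
r98=1100010 pc3: +8 =1178
r99=1100011 pc4: +16 =1194
r100=1100100 pc3: +8 =1202
r101=1100101 pc4: +16 =1218
r102=1100110 pc4: +16 =1234
r103=1100111 pc5: +32 =1266
r104=1101000 pc3: +8 =1274
r105=1101001 pc4: +16 =1290
r106=1101010 pc4: +16 =1306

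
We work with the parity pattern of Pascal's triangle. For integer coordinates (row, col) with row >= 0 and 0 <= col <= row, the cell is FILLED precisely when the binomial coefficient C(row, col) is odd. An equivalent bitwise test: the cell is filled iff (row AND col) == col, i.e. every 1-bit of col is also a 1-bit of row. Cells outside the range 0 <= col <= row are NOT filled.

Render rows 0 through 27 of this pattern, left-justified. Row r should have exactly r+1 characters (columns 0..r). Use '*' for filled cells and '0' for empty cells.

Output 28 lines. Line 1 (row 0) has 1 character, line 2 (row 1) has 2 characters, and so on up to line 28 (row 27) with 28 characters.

Answer: *
**
*0*
****
*000*
**00**
*0*0*0*
********
*0000000*
**000000**
*0*00000*0*
****0000****
*000*000*000*
**00**00**00**
*0*0*0*0*0*0*0*
****************
*000000000000000*
**00000000000000**
*0*0000000000000*0*
****000000000000****
*000*00000000000*000*
**00**0000000000**00**
*0*0*0*000000000*0*0*0*
********00000000********
*0000000*0000000*0000000*
**000000**000000**000000**
*0*00000*0*00000*0*00000*0*
****0000****0000****0000****

Derivation:
r0=0: *
r1=1: **
r2=10: *0*
r3=11: ****
r4=100: *000*
r5=101: **00**
r6=110: *0*0*0*
r7=111: ********
r8=1000: *0000000*
r9=1001: **000000**
r10=1010: *0*00000*0*
r11=1011: ****0000****
r12=1100: *000*000*000*
r13=1101: **00**00**00**
r14=1110: *0*0*0*0*0*0*0*
r15=1111: ****************
r16=10000: *000000000000000*
r17=10001: **00000000000000**
r18=10010: *0*0000000000000*0*
r19=10011: ****000000000000****
r20=10100: *000*00000000000*000*
r21=10101: **00**0000000000**00**
r22=10110: *0*0*0*000000000*0*0*0*
r23=10111: ********00000000********
r24=11000: *0000000*0000000*0000000*
r25=11001: **000000**000000**000000**
r26=11010: *0*00000*0*00000*0*00000*0*
r27=11011: ****0000****0000****0000****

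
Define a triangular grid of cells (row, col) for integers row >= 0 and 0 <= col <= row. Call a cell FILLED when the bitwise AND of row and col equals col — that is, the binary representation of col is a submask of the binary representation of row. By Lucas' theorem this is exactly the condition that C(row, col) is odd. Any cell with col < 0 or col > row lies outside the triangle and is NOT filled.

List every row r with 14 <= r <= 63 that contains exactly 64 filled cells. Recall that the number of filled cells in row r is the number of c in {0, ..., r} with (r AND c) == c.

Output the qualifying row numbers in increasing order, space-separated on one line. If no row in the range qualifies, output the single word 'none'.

Answer: 63

Derivation:
Row r has 2^popcount(r) filled cells, so we need popcount(r) = log2(64) = 6.
Scan r = 14..63 and keep those with exactly 6 one-bits:
r=14=1110 popcount=3 -> skip
r=15=1111 popcount=4 -> skip
r=16=10000 popcount=1 -> skip
r=17=10001 popcount=2 -> skip
r=18=10010 popcount=2 -> skip
r=19=10011 popcount=3 -> skip
r=20=10100 popcount=2 -> skip
r=21=10101 popcount=3 -> skip
r=22=10110 popcount=3 -> skip
r=23=10111 popcount=4 -> skip
r=24=11000 popcount=2 -> skip
r=25=11001 popcount=3 -> skip
r=26=11010 popcount=3 -> skip
r=27=11011 popcount=4 -> skip
r=28=11100 popcount=3 -> skip
r=29=11101 popcount=4 -> skip
r=30=11110 popcount=4 -> skip
r=31=11111 popcount=5 -> skip
r=32=100000 popcount=1 -> skip
r=33=100001 popcount=2 -> skip
r=34=100010 popcount=2 -> skip
r=35=100011 popcount=3 -> skip
r=36=100100 popcount=2 -> skip
r=37=100101 popcount=3 -> skip
r=38=100110 popcount=3 -> skip
r=39=100111 popcount=4 -> skip
r=40=101000 popcount=2 -> skip
r=41=101001 popcount=3 -> skip
r=42=101010 popcount=3 -> skip
r=43=101011 popcount=4 -> skip
r=44=101100 popcount=3 -> skip
r=45=101101 popcount=4 -> skip
r=46=101110 popcount=4 -> skip
r=47=101111 popcount=5 -> skip
r=48=110000 popcount=2 -> skip
r=49=110001 popcount=3 -> skip
r=50=110010 popcount=3 -> skip
r=51=110011 popcount=4 -> skip
r=52=110100 popcount=3 -> skip
r=53=110101 popcount=4 -> skip
r=54=110110 popcount=4 -> skip
r=55=110111 popcount=5 -> skip
r=56=111000 popcount=3 -> skip
r=57=111001 popcount=4 -> skip
r=58=111010 popcount=4 -> skip
r=59=111011 popcount=5 -> skip
r=60=111100 popcount=4 -> skip
r=61=111101 popcount=5 -> skip
r=62=111110 popcount=5 -> skip
r=63=111111 popcount=6 -> KEEP
Kept rows: 63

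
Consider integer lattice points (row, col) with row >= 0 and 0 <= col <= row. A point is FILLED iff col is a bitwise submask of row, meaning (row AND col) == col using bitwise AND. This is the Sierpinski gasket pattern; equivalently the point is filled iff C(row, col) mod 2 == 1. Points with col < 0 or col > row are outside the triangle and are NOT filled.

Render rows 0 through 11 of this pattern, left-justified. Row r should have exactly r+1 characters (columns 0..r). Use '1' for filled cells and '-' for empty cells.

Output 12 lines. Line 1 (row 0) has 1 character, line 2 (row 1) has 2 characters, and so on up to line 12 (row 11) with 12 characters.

r0=0: 1
r1=1: 11
r2=10: 1-1
r3=11: 1111
r4=100: 1---1
r5=101: 11--11
r6=110: 1-1-1-1
r7=111: 11111111
r8=1000: 1-------1
r9=1001: 11------11
r10=1010: 1-1-----1-1
r11=1011: 1111----1111

Answer: 1
11
1-1
1111
1---1
11--11
1-1-1-1
11111111
1-------1
11------11
1-1-----1-1
1111----1111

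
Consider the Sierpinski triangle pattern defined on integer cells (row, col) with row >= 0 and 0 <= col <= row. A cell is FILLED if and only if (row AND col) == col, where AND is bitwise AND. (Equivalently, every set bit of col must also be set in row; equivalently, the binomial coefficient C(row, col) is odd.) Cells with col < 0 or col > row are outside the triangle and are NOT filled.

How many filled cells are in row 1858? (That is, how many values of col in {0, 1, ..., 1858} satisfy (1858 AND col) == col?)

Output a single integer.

Answer: 32

Derivation:
1858 in binary = 11101000010
popcount(1858) = number of 1-bits in 11101000010 = 5
A col c satisfies (1858 AND c) == c iff every set bit of c is also set in 1858; each of the 5 set bits of 1858 can independently be on or off in c.
count = 2^5 = 32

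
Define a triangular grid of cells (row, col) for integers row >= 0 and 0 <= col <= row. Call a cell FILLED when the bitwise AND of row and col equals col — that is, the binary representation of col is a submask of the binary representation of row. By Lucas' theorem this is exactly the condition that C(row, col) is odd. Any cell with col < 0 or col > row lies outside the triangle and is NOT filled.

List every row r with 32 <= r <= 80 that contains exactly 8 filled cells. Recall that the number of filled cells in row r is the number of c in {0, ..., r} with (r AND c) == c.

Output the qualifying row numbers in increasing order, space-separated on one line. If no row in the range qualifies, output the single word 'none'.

Row r has 2^popcount(r) filled cells, so we need popcount(r) = log2(8) = 3.
Scan r = 32..80 and keep those with exactly 3 one-bits:
r=32=100000 popcount=1 -> skip
r=33=100001 popcount=2 -> skip
r=34=100010 popcount=2 -> skip
r=35=100011 popcount=3 -> KEEP
r=36=100100 popcount=2 -> skip
r=37=100101 popcount=3 -> KEEP
r=38=100110 popcount=3 -> KEEP
r=39=100111 popcount=4 -> skip
r=40=101000 popcount=2 -> skip
r=41=101001 popcount=3 -> KEEP
r=42=101010 popcount=3 -> KEEP
r=43=101011 popcount=4 -> skip
r=44=101100 popcount=3 -> KEEP
r=45=101101 popcount=4 -> skip
r=46=101110 popcount=4 -> skip
r=47=101111 popcount=5 -> skip
r=48=110000 popcount=2 -> skip
r=49=110001 popcount=3 -> KEEP
r=50=110010 popcount=3 -> KEEP
r=51=110011 popcount=4 -> skip
r=52=110100 popcount=3 -> KEEP
r=53=110101 popcount=4 -> skip
r=54=110110 popcount=4 -> skip
r=55=110111 popcount=5 -> skip
r=56=111000 popcount=3 -> KEEP
r=57=111001 popcount=4 -> skip
r=58=111010 popcount=4 -> skip
r=59=111011 popcount=5 -> skip
r=60=111100 popcount=4 -> skip
r=61=111101 popcount=5 -> skip
r=62=111110 popcount=5 -> skip
r=63=111111 popcount=6 -> skip
r=64=1000000 popcount=1 -> skip
r=65=1000001 popcount=2 -> skip
r=66=1000010 popcount=2 -> skip
r=67=1000011 popcount=3 -> KEEP
r=68=1000100 popcount=2 -> skip
r=69=1000101 popcount=3 -> KEEP
r=70=1000110 popcount=3 -> KEEP
r=71=1000111 popcount=4 -> skip
r=72=1001000 popcount=2 -> skip
r=73=1001001 popcount=3 -> KEEP
r=74=1001010 popcount=3 -> KEEP
r=75=1001011 popcount=4 -> skip
r=76=1001100 popcount=3 -> KEEP
r=77=1001101 popcount=4 -> skip
r=78=1001110 popcount=4 -> skip
r=79=1001111 popcount=5 -> skip
r=80=1010000 popcount=2 -> skip
Kept rows: 35 37 38 41 42 44 49 50 52 56 67 69 70 73 74 76

Answer: 35 37 38 41 42 44 49 50 52 56 67 69 70 73 74 76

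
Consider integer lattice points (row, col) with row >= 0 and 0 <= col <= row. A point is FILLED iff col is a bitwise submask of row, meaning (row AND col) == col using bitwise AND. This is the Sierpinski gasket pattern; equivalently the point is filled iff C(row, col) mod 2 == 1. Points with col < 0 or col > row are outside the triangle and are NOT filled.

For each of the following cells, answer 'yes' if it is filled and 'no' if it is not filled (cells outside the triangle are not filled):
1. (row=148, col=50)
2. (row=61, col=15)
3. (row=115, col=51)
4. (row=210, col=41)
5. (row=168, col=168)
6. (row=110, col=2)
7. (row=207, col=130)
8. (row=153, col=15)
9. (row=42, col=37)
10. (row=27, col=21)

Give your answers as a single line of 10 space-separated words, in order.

Answer: no no yes no yes yes yes no no no

Derivation:
(148,50): row=0b10010100, col=0b110010, row AND col = 0b10000 = 16; 16 != 50 -> empty
(61,15): row=0b111101, col=0b1111, row AND col = 0b1101 = 13; 13 != 15 -> empty
(115,51): row=0b1110011, col=0b110011, row AND col = 0b110011 = 51; 51 == 51 -> filled
(210,41): row=0b11010010, col=0b101001, row AND col = 0b0 = 0; 0 != 41 -> empty
(168,168): row=0b10101000, col=0b10101000, row AND col = 0b10101000 = 168; 168 == 168 -> filled
(110,2): row=0b1101110, col=0b10, row AND col = 0b10 = 2; 2 == 2 -> filled
(207,130): row=0b11001111, col=0b10000010, row AND col = 0b10000010 = 130; 130 == 130 -> filled
(153,15): row=0b10011001, col=0b1111, row AND col = 0b1001 = 9; 9 != 15 -> empty
(42,37): row=0b101010, col=0b100101, row AND col = 0b100000 = 32; 32 != 37 -> empty
(27,21): row=0b11011, col=0b10101, row AND col = 0b10001 = 17; 17 != 21 -> empty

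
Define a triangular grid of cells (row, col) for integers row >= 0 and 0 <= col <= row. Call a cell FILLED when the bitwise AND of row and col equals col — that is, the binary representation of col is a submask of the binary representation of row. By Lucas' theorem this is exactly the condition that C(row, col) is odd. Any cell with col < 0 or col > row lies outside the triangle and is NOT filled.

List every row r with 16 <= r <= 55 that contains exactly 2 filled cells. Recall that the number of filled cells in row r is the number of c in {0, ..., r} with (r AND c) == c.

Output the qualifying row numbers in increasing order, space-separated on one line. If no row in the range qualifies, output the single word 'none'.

Answer: 16 32

Derivation:
Row r has 2^popcount(r) filled cells, so we need popcount(r) = log2(2) = 1.
Scan r = 16..55 and keep those with exactly 1 one-bits:
r=16=10000 popcount=1 -> KEEP
r=17=10001 popcount=2 -> skip
r=18=10010 popcount=2 -> skip
r=19=10011 popcount=3 -> skip
r=20=10100 popcount=2 -> skip
r=21=10101 popcount=3 -> skip
r=22=10110 popcount=3 -> skip
r=23=10111 popcount=4 -> skip
r=24=11000 popcount=2 -> skip
r=25=11001 popcount=3 -> skip
r=26=11010 popcount=3 -> skip
r=27=11011 popcount=4 -> skip
r=28=11100 popcount=3 -> skip
r=29=11101 popcount=4 -> skip
r=30=11110 popcount=4 -> skip
r=31=11111 popcount=5 -> skip
r=32=100000 popcount=1 -> KEEP
r=33=100001 popcount=2 -> skip
r=34=100010 popcount=2 -> skip
r=35=100011 popcount=3 -> skip
r=36=100100 popcount=2 -> skip
r=37=100101 popcount=3 -> skip
r=38=100110 popcount=3 -> skip
r=39=100111 popcount=4 -> skip
r=40=101000 popcount=2 -> skip
r=41=101001 popcount=3 -> skip
r=42=101010 popcount=3 -> skip
r=43=101011 popcount=4 -> skip
r=44=101100 popcount=3 -> skip
r=45=101101 popcount=4 -> skip
r=46=101110 popcount=4 -> skip
r=47=101111 popcount=5 -> skip
r=48=110000 popcount=2 -> skip
r=49=110001 popcount=3 -> skip
r=50=110010 popcount=3 -> skip
r=51=110011 popcount=4 -> skip
r=52=110100 popcount=3 -> skip
r=53=110101 popcount=4 -> skip
r=54=110110 popcount=4 -> skip
r=55=110111 popcount=5 -> skip
Kept rows: 16 32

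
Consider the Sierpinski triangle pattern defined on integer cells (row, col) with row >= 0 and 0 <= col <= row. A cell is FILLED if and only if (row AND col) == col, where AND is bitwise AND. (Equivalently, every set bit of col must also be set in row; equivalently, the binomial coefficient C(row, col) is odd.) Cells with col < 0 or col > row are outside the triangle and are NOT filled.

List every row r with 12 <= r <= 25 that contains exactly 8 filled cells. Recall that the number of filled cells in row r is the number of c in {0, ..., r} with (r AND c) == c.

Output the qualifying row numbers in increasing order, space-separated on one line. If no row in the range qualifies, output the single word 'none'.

Answer: 13 14 19 21 22 25

Derivation:
Row r has 2^popcount(r) filled cells, so we need popcount(r) = log2(8) = 3.
Scan r = 12..25 and keep those with exactly 3 one-bits:
r=12=1100 popcount=2 -> skip
r=13=1101 popcount=3 -> KEEP
r=14=1110 popcount=3 -> KEEP
r=15=1111 popcount=4 -> skip
r=16=10000 popcount=1 -> skip
r=17=10001 popcount=2 -> skip
r=18=10010 popcount=2 -> skip
r=19=10011 popcount=3 -> KEEP
r=20=10100 popcount=2 -> skip
r=21=10101 popcount=3 -> KEEP
r=22=10110 popcount=3 -> KEEP
r=23=10111 popcount=4 -> skip
r=24=11000 popcount=2 -> skip
r=25=11001 popcount=3 -> KEEP
Kept rows: 13 14 19 21 22 25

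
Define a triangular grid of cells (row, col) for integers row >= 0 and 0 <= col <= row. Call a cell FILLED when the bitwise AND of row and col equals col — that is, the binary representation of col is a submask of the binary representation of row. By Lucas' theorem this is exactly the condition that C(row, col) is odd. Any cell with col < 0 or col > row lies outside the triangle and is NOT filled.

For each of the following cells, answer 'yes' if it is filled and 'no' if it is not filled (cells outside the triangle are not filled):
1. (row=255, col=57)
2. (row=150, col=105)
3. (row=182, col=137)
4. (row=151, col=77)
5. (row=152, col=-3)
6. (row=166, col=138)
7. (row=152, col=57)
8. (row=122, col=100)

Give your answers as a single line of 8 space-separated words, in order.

Answer: yes no no no no no no no

Derivation:
(255,57): row=0b11111111, col=0b111001, row AND col = 0b111001 = 57; 57 == 57 -> filled
(150,105): row=0b10010110, col=0b1101001, row AND col = 0b0 = 0; 0 != 105 -> empty
(182,137): row=0b10110110, col=0b10001001, row AND col = 0b10000000 = 128; 128 != 137 -> empty
(151,77): row=0b10010111, col=0b1001101, row AND col = 0b101 = 5; 5 != 77 -> empty
(152,-3): col outside [0, 152] -> not filled
(166,138): row=0b10100110, col=0b10001010, row AND col = 0b10000010 = 130; 130 != 138 -> empty
(152,57): row=0b10011000, col=0b111001, row AND col = 0b11000 = 24; 24 != 57 -> empty
(122,100): row=0b1111010, col=0b1100100, row AND col = 0b1100000 = 96; 96 != 100 -> empty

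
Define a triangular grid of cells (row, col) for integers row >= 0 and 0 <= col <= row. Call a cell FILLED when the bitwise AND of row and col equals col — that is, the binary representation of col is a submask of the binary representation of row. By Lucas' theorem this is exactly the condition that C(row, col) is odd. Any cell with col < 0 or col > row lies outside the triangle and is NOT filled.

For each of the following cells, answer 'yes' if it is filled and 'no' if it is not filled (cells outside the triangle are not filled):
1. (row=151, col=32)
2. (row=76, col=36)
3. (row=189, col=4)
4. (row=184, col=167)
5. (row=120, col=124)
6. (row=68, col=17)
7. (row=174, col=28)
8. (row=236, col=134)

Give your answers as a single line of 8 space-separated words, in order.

(151,32): row=0b10010111, col=0b100000, row AND col = 0b0 = 0; 0 != 32 -> empty
(76,36): row=0b1001100, col=0b100100, row AND col = 0b100 = 4; 4 != 36 -> empty
(189,4): row=0b10111101, col=0b100, row AND col = 0b100 = 4; 4 == 4 -> filled
(184,167): row=0b10111000, col=0b10100111, row AND col = 0b10100000 = 160; 160 != 167 -> empty
(120,124): col outside [0, 120] -> not filled
(68,17): row=0b1000100, col=0b10001, row AND col = 0b0 = 0; 0 != 17 -> empty
(174,28): row=0b10101110, col=0b11100, row AND col = 0b1100 = 12; 12 != 28 -> empty
(236,134): row=0b11101100, col=0b10000110, row AND col = 0b10000100 = 132; 132 != 134 -> empty

Answer: no no yes no no no no no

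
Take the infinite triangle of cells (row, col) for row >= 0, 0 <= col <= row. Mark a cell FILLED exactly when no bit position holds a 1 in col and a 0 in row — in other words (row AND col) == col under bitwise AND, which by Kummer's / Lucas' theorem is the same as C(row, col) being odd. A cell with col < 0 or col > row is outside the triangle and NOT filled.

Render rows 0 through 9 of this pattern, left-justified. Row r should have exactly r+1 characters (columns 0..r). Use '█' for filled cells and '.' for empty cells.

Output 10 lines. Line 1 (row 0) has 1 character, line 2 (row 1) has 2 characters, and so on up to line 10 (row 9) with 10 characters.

r0=0: █
r1=1: ██
r2=10: █.█
r3=11: ████
r4=100: █...█
r5=101: ██..██
r6=110: █.█.█.█
r7=111: ████████
r8=1000: █.......█
r9=1001: ██......██

Answer: █
██
█.█
████
█...█
██..██
█.█.█.█
████████
█.......█
██......██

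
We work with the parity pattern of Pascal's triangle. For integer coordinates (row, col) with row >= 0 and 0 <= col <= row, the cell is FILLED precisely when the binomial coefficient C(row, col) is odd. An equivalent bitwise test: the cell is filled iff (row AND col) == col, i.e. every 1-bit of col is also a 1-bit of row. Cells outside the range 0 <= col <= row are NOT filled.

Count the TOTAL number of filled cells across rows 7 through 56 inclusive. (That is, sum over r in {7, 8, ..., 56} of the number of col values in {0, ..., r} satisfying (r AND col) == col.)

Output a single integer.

Answer: 502

Derivation:
r7=111 pc3: +8 =8
r8=1000 pc1: +2 =10
r9=1001 pc2: +4 =14
r10=1010 pc2: +4 =18
r11=1011 pc3: +8 =26
r12=1100 pc2: +4 =30
r13=1101 pc3: +8 =38
r14=1110 pc3: +8 =46
r15=1111 pc4: +16 =62
r16=10000 pc1: +2 =64
r17=10001 pc2: +4 =68
r18=10010 pc2: +4 =72
r19=10011 pc3: +8 =80
r20=10100 pc2: +4 =84
r21=10101 pc3: +8 =92
r22=10110 pc3: +8 =100
r23=10111 pc4: +16 =116
r24=11000 pc2: +4 =120
r25=11001 pc3: +8 =128
r26=11010 pc3: +8 =136
r27=11011 pc4: +16 =152
r28=11100 pc3: +8 =160
r29=11101 pc4: +16 =176
r30=11110 pc4: +16 =192
r31=11111 pc5: +32 =224
r32=100000 pc1: +2 =226
r33=100001 pc2: +4 =230
r34=100010 pc2: +4 =234
r35=100011 pc3: +8 =242
r36=100100 pc2: +4 =246
r37=100101 pc3: +8 =254
r38=100110 pc3: +8 =262
r39=100111 pc4: +16 =278
r40=101000 pc2: +4 =282
r41=101001 pc3: +8 =290
r42=101010 pc3: +8 =298
r43=101011 pc4: +16 =314
r44=101100 pc3: +8 =322
r45=101101 pc4: +16 =338
r46=101110 pc4: +16 =354
r47=101111 pc5: +32 =386
r48=110000 pc2: +4 =390
r49=110001 pc3: +8 =398
r50=110010 pc3: +8 =406
r51=110011 pc4: +16 =422
r52=110100 pc3: +8 =430
r53=110101 pc4: +16 =446
r54=110110 pc4: +16 =462
r55=110111 pc5: +32 =494
r56=111000 pc3: +8 =502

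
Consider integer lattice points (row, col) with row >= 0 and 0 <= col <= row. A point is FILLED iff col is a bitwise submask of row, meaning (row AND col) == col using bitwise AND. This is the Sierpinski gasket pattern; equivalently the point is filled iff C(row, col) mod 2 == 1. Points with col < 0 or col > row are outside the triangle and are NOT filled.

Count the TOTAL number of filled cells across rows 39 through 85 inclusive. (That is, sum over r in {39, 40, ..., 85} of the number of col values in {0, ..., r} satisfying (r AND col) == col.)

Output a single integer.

Answer: 670

Derivation:
r39=100111 pc4: +16 =16
r40=101000 pc2: +4 =20
r41=101001 pc3: +8 =28
r42=101010 pc3: +8 =36
r43=101011 pc4: +16 =52
r44=101100 pc3: +8 =60
r45=101101 pc4: +16 =76
r46=101110 pc4: +16 =92
r47=101111 pc5: +32 =124
r48=110000 pc2: +4 =128
r49=110001 pc3: +8 =136
r50=110010 pc3: +8 =144
r51=110011 pc4: +16 =160
r52=110100 pc3: +8 =168
r53=110101 pc4: +16 =184
r54=110110 pc4: +16 =200
r55=110111 pc5: +32 =232
r56=111000 pc3: +8 =240
r57=111001 pc4: +16 =256
r58=111010 pc4: +16 =272
r59=111011 pc5: +32 =304
r60=111100 pc4: +16 =320
r61=111101 pc5: +32 =352
r62=111110 pc5: +32 =384
r63=111111 pc6: +64 =448
r64=1000000 pc1: +2 =450
r65=1000001 pc2: +4 =454
r66=1000010 pc2: +4 =458
r67=1000011 pc3: +8 =466
r68=1000100 pc2: +4 =470
r69=1000101 pc3: +8 =478
r70=1000110 pc3: +8 =486
r71=1000111 pc4: +16 =502
r72=1001000 pc2: +4 =506
r73=1001001 pc3: +8 =514
r74=1001010 pc3: +8 =522
r75=1001011 pc4: +16 =538
r76=1001100 pc3: +8 =546
r77=1001101 pc4: +16 =562
r78=1001110 pc4: +16 =578
r79=1001111 pc5: +32 =610
r80=1010000 pc2: +4 =614
r81=1010001 pc3: +8 =622
r82=1010010 pc3: +8 =630
r83=1010011 pc4: +16 =646
r84=1010100 pc3: +8 =654
r85=1010101 pc4: +16 =670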